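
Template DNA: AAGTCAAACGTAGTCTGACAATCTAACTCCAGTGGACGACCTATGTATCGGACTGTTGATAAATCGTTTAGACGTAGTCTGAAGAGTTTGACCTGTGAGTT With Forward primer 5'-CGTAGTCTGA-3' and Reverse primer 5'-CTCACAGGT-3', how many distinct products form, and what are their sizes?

The forward primer CGTAGTCTGA matches the top strand at positions 9–18, 73–82.
The reverse primer's reverse complement is ACCTGTGAG, matching at positions 91–99.
Each forward site pairs with the reverse site to give a product ending at position 99: sizes 91, 27 bp.

Two products: 91 bp, 27 bp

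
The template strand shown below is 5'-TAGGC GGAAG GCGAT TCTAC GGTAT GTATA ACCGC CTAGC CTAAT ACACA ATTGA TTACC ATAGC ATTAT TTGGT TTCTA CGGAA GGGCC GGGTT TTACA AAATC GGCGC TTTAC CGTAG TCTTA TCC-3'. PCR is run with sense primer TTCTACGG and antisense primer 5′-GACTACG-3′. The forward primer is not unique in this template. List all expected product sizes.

The forward primer TTCTACGG matches the top strand at positions 15–22, 76–83.
The reverse primer's reverse complement is CGTAGTC, matching at positions 116–122.
Each forward site pairs with the reverse site to give a product ending at position 122: sizes 108, 47 bp.

108 bp, 47 bp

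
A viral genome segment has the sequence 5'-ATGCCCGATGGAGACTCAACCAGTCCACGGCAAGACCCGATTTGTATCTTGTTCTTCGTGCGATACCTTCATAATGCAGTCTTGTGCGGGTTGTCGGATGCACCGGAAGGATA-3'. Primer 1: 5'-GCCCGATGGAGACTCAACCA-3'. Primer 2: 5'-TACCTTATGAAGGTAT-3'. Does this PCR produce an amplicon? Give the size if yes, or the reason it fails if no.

Primer 2 (TACCTTATGAAGGTAT) does not match the top strand, and its reverse complement ATACCTTCATAAGGTA does not match either.
With no annealing site for primer 2, no amplification occurs.

No product — primer 2 has no binding site in the template.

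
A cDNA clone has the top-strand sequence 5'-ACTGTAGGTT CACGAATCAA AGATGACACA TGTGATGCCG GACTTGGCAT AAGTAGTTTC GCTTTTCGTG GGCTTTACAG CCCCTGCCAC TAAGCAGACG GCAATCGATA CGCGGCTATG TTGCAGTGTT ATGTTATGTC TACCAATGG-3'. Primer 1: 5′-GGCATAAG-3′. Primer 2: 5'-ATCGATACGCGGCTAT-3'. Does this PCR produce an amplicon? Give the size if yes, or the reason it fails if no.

No product — both primers anneal to the same strand and extend in the same direction.

Primer 1 (GGCATAAG) matches the top strand at positions 46–53 (3' end points downstream).
Primer 2 (ATCGATACGCGGCTAT) also matches the top strand directly, at positions 104–119 — its reverse complement ATAGCCGCGTATCGAT is not present.
Both primers anneal to the bottom strand with 3' ends pointing the same way, so neither can prime synthesis back toward the other.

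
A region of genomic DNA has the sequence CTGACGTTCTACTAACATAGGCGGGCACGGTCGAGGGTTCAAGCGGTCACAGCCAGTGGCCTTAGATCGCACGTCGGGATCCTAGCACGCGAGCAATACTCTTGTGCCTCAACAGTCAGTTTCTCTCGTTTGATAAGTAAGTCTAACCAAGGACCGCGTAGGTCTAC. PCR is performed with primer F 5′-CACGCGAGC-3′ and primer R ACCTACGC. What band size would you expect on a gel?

Forward primer CACGCGAGC is found on the top strand at positions 86–94.
Taking the reverse complement of ACCTACGC gives GCGTAGGT, found at positions 156–163 on the template; the primer anneals here to the top strand with its 3' end pointing upstream.
Product length = (reverse-primer end) − (forward-primer start) + 1 = 163 − 86 + 1 = 78 bp.

78 bp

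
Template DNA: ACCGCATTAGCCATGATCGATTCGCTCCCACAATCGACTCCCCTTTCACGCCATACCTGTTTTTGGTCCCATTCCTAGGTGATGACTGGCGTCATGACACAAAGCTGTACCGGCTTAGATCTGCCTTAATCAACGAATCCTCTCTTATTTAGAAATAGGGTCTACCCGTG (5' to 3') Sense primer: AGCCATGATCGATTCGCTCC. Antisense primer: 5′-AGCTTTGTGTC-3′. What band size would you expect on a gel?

98 bp

The forward primer matches the template at positions 9–28.
Reverse complement of the reverse primer: GACACAAAGCT. This occurs on the top strand at positions 96–106.
Amplicon spans positions 9–106: 98 bp.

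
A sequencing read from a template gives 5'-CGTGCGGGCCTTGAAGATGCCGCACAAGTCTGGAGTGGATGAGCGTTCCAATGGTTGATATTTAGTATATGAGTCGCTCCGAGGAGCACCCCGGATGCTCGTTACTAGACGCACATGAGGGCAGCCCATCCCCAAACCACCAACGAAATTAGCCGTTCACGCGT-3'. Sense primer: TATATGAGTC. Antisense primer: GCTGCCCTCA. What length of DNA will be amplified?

60 bp

Forward primer TATATGAGTC is found on the top strand at positions 66–75.
Reverse complement of the reverse primer: TGAGGGCAGC. This occurs on the top strand at positions 116–125.
Product length = (reverse-primer end) − (forward-primer start) + 1 = 125 − 66 + 1 = 60 bp.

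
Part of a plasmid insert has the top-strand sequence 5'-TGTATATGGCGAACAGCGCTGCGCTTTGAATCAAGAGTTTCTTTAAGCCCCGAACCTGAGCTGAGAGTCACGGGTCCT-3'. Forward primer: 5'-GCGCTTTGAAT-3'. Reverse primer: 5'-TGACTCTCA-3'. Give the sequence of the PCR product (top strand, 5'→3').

Forward primer GCGCTTTGAAT is found on the top strand at positions 21–31.
Reverse complement of the reverse primer: TGAGAGTCA. This occurs on the top strand at positions 62–70.
The product is the template from position 21 through 70 (50 bp).

5'-GCGCTTTGAATCAAGAGTTTCTTTAAGCCCCGAACCTGAGCTGAGAGTCA-3'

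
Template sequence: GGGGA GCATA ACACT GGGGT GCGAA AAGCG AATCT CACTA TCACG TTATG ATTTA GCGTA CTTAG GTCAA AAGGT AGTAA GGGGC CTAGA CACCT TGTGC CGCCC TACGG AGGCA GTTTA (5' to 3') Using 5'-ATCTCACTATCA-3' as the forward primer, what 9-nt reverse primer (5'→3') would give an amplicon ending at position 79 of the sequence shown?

The forward primer binds at positions 32–43; the product's 3' end on the top strand is position 79.
The reverse primer anneals to the top strand over positions 71–79, i.e. to AAGGTAGTA.
Its sequence written 5'→3' is the reverse complement: TACTACCTT.

5'-TACTACCTT-3'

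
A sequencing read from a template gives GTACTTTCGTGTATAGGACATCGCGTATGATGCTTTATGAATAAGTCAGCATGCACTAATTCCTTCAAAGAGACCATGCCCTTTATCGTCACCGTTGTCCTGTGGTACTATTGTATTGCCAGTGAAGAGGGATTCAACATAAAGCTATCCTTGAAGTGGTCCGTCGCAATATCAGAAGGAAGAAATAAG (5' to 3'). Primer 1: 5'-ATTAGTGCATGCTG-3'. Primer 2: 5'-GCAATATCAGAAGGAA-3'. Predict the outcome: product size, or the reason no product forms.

Primer 1 (ATTAGTGCATGCTG) has reverse complement CAGCATGCACTAAT, which matches the top strand at positions 47–60; primer 1 anneals to the top strand there with its 3' end pointing upstream toward position 47.
Primer 2 (GCAATATCAGAAGGAA) matches the top strand directly at positions 166–181; it anneals to the bottom strand with its 3' end pointing downstream toward position 181.
The 3' ends diverge (primer 1 extends toward position 1, primer 2 toward position 189), so the primers never converge on a shared product.

No product — the primers' 3' ends point away from each other.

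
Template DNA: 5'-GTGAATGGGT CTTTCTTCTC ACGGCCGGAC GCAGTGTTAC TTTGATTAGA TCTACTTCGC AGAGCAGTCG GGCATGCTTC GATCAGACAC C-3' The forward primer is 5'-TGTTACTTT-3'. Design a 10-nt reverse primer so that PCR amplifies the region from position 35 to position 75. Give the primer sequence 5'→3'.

5'-ATGCCCGACT-3'

The product's 3' end on the top strand is position 75.
The reverse primer anneals to the top strand over positions 66–75, i.e. to AGTCGGGCAT.
Its sequence written 5'→3' is the reverse complement: ATGCCCGACT.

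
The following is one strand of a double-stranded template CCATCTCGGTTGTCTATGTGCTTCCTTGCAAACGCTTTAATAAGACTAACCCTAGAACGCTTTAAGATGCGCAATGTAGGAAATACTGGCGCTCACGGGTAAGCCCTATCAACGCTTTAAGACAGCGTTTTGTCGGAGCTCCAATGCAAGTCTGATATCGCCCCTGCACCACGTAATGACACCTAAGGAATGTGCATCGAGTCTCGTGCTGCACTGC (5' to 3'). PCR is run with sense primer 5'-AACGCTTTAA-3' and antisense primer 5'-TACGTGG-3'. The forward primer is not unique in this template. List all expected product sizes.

145 bp, 120 bp, 65 bp

The forward primer AACGCTTTAA matches the top strand at positions 31–40, 56–65, 111–120.
The reverse primer's reverse complement is CCACGTA, matching at positions 169–175.
Each forward site pairs with the reverse site to give a product ending at position 175: sizes 145, 120, 65 bp.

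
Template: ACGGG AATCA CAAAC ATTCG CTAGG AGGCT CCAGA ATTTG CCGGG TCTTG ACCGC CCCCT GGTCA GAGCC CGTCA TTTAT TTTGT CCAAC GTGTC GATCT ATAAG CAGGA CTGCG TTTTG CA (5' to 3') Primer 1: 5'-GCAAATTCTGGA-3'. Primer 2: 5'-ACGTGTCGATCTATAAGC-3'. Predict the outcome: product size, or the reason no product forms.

No product — the primers' 3' ends point away from each other.

Primer 1 (GCAAATTCTGGA) has reverse complement TCCAGAATTTGC, which matches the top strand at positions 30–41; primer 1 anneals to the top strand there with its 3' end pointing upstream toward position 30.
Primer 2 (ACGTGTCGATCTATAAGC) matches the top strand directly at positions 89–106; it anneals to the bottom strand with its 3' end pointing downstream toward position 106.
The 3' ends diverge (primer 1 extends toward position 1, primer 2 toward position 122), so the primers never converge on a shared product.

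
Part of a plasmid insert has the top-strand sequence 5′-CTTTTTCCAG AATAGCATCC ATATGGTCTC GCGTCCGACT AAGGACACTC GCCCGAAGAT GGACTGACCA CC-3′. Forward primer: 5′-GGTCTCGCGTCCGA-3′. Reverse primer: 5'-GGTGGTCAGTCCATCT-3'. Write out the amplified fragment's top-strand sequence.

The forward primer matches the template at positions 25–38.
Taking the reverse complement of GGTGGTCAGTCCATCT gives AGATGGACTGACCACC, found at positions 57–72 on the template; the primer anneals here to the top strand with its 3' end pointing upstream.
The product is the template from position 25 through 72 (48 bp).

5'-GGTCTCGCGTCCGACTAAGGACACTCGCCCGAAGATGGACTGACCACC-3'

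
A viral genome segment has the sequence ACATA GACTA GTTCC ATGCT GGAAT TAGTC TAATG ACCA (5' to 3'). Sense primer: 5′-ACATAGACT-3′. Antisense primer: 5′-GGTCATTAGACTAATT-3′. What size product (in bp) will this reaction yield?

Forward primer ACATAGACT is found on the top strand at positions 1–9.
Reverse complement of the reverse primer: AATTAGTCTAATGACC. This occurs on the top strand at positions 23–38.
Product length = (reverse-primer end) − (forward-primer start) + 1 = 38 − 1 + 1 = 38 bp.

38 bp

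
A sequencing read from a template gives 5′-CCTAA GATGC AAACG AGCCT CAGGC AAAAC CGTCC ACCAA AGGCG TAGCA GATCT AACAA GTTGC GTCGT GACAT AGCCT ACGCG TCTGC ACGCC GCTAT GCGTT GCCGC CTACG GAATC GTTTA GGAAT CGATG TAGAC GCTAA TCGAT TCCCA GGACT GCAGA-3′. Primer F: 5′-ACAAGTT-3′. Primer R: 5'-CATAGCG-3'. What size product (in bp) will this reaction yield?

45 bp

The forward primer matches the template at positions 57–63.
Taking the reverse complement of CATAGCG gives CGCTATG, found at positions 95–101 on the template; the primer anneals here to the top strand with its 3' end pointing upstream.
Amplicon spans positions 57–101: 45 bp.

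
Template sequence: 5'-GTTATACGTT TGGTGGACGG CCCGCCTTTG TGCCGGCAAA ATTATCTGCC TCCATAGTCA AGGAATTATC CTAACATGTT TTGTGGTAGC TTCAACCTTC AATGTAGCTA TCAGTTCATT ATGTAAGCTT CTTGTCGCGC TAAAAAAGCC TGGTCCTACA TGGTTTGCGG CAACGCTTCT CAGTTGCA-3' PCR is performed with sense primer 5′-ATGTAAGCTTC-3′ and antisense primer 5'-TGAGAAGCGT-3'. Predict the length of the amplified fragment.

Forward primer ATGTAAGCTTC is found on the top strand at positions 121–131.
Taking the reverse complement of TGAGAAGCGT gives ACGCTTCTCA, found at positions 173–182 on the template; the primer anneals here to the top strand with its 3' end pointing upstream.
Amplicon spans positions 121–182: 62 bp.

62 bp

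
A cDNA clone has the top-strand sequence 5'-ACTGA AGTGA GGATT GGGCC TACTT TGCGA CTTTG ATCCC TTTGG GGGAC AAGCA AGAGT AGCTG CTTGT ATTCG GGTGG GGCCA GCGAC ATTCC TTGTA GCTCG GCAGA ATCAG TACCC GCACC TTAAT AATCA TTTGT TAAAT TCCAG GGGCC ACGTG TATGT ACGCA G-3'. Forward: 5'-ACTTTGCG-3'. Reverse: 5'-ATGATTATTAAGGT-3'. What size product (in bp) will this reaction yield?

The forward primer matches the template at positions 22–29.
Taking the reverse complement of ATGATTATTAAGGT gives ACCTTAATAATCAT, found at positions 123–136 on the template; the primer anneals here to the top strand with its 3' end pointing upstream.
The product runs from position 22 to position 136, so its length is 136 − 22 + 1 = 115 bp.

115 bp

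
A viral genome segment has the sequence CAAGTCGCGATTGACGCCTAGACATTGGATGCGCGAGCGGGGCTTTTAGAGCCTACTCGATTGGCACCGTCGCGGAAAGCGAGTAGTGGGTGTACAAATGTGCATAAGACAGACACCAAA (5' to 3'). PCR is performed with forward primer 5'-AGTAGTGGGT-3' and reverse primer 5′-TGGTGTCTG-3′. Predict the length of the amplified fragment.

Forward primer AGTAGTGGGT is found on the top strand at positions 82–91.
The reverse primer's reverse complement is CAGACACCA, which matches the template at positions 110–118.
The product runs from position 82 to position 118, so its length is 118 − 82 + 1 = 37 bp.

37 bp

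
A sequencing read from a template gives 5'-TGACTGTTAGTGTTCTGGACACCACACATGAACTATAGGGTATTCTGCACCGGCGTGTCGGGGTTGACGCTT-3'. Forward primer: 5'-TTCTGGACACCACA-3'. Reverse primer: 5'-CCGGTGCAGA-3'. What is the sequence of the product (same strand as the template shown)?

5'-TTCTGGACACCACACATGAACTATAGGGTATTCTGCACCGG-3'

Forward primer TTCTGGACACCACA is found on the top strand at positions 13–26.
Reverse complement of the reverse primer: TCTGCACCGG. This occurs on the top strand at positions 44–53.
The product is the template from position 13 through 53 (41 bp).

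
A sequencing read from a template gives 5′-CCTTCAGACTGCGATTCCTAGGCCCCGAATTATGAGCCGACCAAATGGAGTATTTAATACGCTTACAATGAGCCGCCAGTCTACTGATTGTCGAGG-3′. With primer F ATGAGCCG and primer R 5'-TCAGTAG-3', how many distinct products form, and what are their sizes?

The forward primer ATGAGCCG matches the top strand at positions 32–39, 68–75.
The reverse primer's reverse complement is CTACTGA, matching at positions 81–87.
Each forward site pairs with the reverse site to give a product ending at position 87: sizes 56, 20 bp.

Two products: 56 bp, 20 bp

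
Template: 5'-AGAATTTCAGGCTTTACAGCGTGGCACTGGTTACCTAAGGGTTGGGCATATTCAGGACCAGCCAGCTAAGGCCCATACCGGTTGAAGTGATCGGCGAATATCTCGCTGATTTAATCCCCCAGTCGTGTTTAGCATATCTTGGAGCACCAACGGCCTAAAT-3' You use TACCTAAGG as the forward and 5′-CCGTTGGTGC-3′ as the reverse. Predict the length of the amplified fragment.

Scanning the template, TACCTAAGG occurs at positions 32–40; this primer anneals to the bottom strand there with its 3' end pointing downstream.
The reverse primer's reverse complement is GCACCAACGG, which matches the template at positions 144–153.
The product runs from position 32 to position 153, so its length is 153 − 32 + 1 = 122 bp.

122 bp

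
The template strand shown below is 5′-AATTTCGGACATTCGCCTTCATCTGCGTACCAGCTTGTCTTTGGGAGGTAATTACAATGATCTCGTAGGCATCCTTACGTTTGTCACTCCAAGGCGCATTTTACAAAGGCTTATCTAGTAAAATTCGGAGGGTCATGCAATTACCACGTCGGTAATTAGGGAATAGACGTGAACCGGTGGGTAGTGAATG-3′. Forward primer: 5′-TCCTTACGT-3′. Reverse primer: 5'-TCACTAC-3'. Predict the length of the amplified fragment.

Scanning the template, TCCTTACGT occurs at positions 72–80; this primer anneals to the bottom strand there with its 3' end pointing downstream.
Taking the reverse complement of TCACTAC gives GTAGTGA, found at positions 181–187 on the template; the primer anneals here to the top strand with its 3' end pointing upstream.
Amplicon spans positions 72–187: 116 bp.

116 bp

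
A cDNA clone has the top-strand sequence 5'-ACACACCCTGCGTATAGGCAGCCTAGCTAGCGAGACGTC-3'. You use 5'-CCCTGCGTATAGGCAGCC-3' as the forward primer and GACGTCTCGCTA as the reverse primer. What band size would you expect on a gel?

Forward primer CCCTGCGTATAGGCAGCC is found on the top strand at positions 6–23.
Taking the reverse complement of GACGTCTCGCTA gives TAGCGAGACGTC, found at positions 28–39 on the template; the primer anneals here to the top strand with its 3' end pointing upstream.
Product length = (reverse-primer end) − (forward-primer start) + 1 = 39 − 6 + 1 = 34 bp.

34 bp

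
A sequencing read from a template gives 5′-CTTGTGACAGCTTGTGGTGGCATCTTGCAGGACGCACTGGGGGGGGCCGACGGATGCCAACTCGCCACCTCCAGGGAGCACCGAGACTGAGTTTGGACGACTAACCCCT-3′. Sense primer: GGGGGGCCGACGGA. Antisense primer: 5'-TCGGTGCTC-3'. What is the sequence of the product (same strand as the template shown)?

The forward primer matches the template at positions 41–54.
Taking the reverse complement of TCGGTGCTC gives GAGCACCGA, found at positions 76–84 on the template; the primer anneals here to the top strand with its 3' end pointing upstream.
The product is the template from position 41 through 84 (44 bp).

5'-GGGGGGCCGACGGATGCCAACTCGCCACCTCCAGGGAGCACCGA-3'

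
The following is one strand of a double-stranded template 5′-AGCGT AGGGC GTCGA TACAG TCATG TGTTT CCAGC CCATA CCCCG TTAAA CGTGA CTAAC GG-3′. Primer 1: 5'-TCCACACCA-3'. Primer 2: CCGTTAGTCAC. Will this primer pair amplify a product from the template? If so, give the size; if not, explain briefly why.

Primer 1 (TCCACACCA) does not match the top strand, and its reverse complement TGGTGTGGA does not match either.
With no annealing site for primer 1, no amplification occurs.

No product — primer 1 has no binding site in the template.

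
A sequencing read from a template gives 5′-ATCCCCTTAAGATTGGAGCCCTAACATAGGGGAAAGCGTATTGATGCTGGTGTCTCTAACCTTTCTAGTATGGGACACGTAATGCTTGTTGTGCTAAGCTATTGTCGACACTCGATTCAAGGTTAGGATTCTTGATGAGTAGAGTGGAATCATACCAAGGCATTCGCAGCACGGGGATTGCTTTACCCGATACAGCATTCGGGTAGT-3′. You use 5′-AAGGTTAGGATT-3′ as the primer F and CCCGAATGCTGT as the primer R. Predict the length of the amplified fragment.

85 bp

The forward primer matches the template at positions 119–130.
Reverse complement of the reverse primer: ACAGCATTCGGG. This occurs on the top strand at positions 192–203.
Amplicon spans positions 119–203: 85 bp.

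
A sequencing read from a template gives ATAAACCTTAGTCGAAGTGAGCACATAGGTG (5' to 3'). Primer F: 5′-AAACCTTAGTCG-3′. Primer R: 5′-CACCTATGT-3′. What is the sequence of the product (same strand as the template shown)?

5'-AAACCTTAGTCGAAGTGAGCACATAGGTG-3'

Scanning the template, AAACCTTAGTCG occurs at positions 3–14; this primer anneals to the bottom strand there with its 3' end pointing downstream.
Taking the reverse complement of CACCTATGT gives ACATAGGTG, found at positions 23–31 on the template; the primer anneals here to the top strand with its 3' end pointing upstream.
The product is the template from position 3 through 31 (29 bp).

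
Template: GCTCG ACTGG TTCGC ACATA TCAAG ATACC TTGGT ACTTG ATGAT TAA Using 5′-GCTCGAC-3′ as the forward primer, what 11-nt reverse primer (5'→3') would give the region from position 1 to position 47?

The product's 3' end on the top strand is position 47.
The reverse primer anneals to the top strand over positions 37–47, i.e. to CTTGATGATTA.
Its sequence written 5'→3' is the reverse complement: TAATCATCAAG.

5'-TAATCATCAAG-3'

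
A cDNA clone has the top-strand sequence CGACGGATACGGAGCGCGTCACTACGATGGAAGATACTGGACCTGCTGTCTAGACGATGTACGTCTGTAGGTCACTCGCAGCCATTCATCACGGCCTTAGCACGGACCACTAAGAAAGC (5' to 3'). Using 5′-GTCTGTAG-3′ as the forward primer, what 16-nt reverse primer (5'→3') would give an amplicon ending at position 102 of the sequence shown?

5'-TGCTAAGGCCGTGATG-3'

The forward primer binds at positions 63–70; the product's 3' end on the top strand is position 102.
The reverse primer anneals to the top strand over positions 87–102, i.e. to CATCACGGCCTTAGCA.
Its sequence written 5'→3' is the reverse complement: TGCTAAGGCCGTGATG.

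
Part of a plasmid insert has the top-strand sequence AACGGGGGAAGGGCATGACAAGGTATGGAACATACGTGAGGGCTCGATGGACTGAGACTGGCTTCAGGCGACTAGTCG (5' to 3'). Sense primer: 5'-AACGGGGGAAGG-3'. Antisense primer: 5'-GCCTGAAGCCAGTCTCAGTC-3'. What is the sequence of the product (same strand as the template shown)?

The forward primer matches the template at positions 1–12.
The reverse primer's reverse complement is GACTGAGACTGGCTTCAGGC, which matches the template at positions 50–69.
The product is the template from position 1 through 69 (69 bp).

5'-AACGGGGGAAGGGCATGACAAGGTATGGAACATACGTGAGGGCTCGATGGACTGAGACTGGCTTCAGGC-3'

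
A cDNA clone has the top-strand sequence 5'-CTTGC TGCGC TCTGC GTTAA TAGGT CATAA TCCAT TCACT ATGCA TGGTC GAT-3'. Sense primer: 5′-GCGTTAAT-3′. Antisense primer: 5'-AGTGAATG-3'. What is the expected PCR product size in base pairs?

Scanning the template, GCGTTAAT occurs at positions 14–21; this primer anneals to the bottom strand there with its 3' end pointing downstream.
Reverse complement of the reverse primer: CATTCACT. This occurs on the top strand at positions 33–40.
The product runs from position 14 to position 40, so its length is 40 − 14 + 1 = 27 bp.

27 bp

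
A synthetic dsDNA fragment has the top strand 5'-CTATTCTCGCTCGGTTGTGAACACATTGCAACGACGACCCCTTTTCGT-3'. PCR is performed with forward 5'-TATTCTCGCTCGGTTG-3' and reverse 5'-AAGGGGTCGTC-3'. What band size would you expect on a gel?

Forward primer TATTCTCGCTCGGTTG is found on the top strand at positions 2–17.
Reverse complement of the reverse primer: GACGACCCCTT. This occurs on the top strand at positions 33–43.
Amplicon spans positions 2–43: 42 bp.

42 bp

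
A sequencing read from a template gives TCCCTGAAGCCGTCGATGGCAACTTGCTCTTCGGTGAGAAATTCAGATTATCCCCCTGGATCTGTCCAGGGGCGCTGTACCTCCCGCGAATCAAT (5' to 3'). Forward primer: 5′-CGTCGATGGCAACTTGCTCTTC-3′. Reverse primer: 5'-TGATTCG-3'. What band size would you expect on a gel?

83 bp

Scanning the template, CGTCGATGGCAACTTGCTCTTC occurs at positions 11–32; this primer anneals to the bottom strand there with its 3' end pointing downstream.
Reverse complement of the reverse primer: CGAATCA. This occurs on the top strand at positions 87–93.
Amplicon spans positions 11–93: 83 bp.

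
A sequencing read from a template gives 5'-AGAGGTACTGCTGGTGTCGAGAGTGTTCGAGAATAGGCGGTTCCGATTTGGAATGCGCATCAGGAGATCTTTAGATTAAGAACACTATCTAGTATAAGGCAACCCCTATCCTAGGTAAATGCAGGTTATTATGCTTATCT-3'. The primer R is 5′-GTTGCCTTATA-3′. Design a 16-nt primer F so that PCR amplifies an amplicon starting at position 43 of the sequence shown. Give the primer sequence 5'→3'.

The reverse primer's reverse complement TATAAGGCAAC matches the template at positions 93–103; the product starts at position 43.
The forward primer is identical to the top strand over positions 43–58: CCGATTTGGAATGCGC.

5'-CCGATTTGGAATGCGC-3'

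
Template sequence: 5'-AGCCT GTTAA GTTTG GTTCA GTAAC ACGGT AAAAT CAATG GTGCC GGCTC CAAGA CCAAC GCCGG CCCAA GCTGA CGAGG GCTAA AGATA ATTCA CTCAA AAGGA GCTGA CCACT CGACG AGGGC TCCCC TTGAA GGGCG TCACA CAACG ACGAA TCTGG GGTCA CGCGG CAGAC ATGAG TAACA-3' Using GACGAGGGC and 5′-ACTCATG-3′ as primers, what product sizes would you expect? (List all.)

The forward primer GACGAGGGC matches the top strand at positions 74–82, 117–125.
The reverse primer's reverse complement is CATGAGT, matching at positions 175–181.
Each forward site pairs with the reverse site to give a product ending at position 181: sizes 108, 65 bp.

108 bp, 65 bp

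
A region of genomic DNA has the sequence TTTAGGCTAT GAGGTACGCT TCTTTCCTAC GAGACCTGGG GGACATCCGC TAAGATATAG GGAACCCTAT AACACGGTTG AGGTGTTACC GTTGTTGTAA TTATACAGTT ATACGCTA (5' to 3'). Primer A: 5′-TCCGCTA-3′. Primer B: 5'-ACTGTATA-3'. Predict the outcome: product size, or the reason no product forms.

Yes — a 64 bp product.

Primer A (TCCGCTA) matches the top strand at positions 46–52; it acts as a forward primer.
Primer B's reverse complement is TATACAGT, matching the top strand at positions 102–109; it acts as a reverse primer.
The 3' ends face each other across positions 46–109, giving a 64 bp product.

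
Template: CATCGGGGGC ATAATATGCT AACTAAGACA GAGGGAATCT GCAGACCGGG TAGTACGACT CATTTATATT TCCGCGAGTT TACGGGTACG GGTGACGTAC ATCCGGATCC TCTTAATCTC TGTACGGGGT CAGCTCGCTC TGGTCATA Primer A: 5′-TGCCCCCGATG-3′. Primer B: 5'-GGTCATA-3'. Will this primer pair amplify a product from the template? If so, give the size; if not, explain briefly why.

Primer A (TGCCCCCGATG) has reverse complement CATCGGGGGCA, which matches the top strand at positions 1–11; primer A anneals to the top strand there with its 3' end pointing upstream toward position 1.
Primer B (GGTCATA) matches the top strand directly at positions 142–148; it anneals to the bottom strand with its 3' end pointing downstream toward position 148.
The 3' ends diverge (primer A extends toward position 1, primer B toward position 148), so the primers never converge on a shared product.

No product — the primers' 3' ends point away from each other.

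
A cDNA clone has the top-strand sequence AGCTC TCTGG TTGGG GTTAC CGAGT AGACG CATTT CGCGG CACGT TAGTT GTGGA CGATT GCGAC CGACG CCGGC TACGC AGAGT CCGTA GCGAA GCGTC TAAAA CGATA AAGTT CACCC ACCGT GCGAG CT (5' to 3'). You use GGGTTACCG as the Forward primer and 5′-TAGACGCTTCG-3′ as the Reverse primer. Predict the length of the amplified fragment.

Forward primer GGGTTACCG is found on the top strand at positions 14–22.
Reverse complement of the reverse primer: CGAAGCGTCTA. This occurs on the top strand at positions 92–102.
Product length = (reverse-primer end) − (forward-primer start) + 1 = 102 − 14 + 1 = 89 bp.

89 bp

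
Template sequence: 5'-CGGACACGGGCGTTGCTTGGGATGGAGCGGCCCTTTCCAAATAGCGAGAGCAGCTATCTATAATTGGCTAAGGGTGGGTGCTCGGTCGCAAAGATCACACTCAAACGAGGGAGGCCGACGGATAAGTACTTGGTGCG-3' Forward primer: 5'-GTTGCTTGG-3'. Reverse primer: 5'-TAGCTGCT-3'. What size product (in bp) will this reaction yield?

45 bp

Scanning the template, GTTGCTTGG occurs at positions 12–20; this primer anneals to the bottom strand there with its 3' end pointing downstream.
Taking the reverse complement of TAGCTGCT gives AGCAGCTA, found at positions 49–56 on the template; the primer anneals here to the top strand with its 3' end pointing upstream.
Product length = (reverse-primer end) − (forward-primer start) + 1 = 56 − 12 + 1 = 45 bp.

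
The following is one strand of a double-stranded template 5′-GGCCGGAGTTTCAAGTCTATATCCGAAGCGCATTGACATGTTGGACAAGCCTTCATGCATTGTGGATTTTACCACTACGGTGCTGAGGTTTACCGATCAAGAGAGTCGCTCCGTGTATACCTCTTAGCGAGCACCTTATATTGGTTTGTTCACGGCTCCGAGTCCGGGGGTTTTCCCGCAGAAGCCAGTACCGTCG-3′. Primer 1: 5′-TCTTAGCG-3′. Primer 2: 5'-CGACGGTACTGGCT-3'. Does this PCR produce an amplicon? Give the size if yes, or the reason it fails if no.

Yes — a 75 bp product.

Primer 1 (TCTTAGCG) matches the top strand at positions 122–129; it acts as a forward primer.
Primer 2's reverse complement is AGCCAGTACCGTCG, matching the top strand at positions 183–196; it acts as a reverse primer.
The 3' ends face each other across positions 122–196, giving a 75 bp product.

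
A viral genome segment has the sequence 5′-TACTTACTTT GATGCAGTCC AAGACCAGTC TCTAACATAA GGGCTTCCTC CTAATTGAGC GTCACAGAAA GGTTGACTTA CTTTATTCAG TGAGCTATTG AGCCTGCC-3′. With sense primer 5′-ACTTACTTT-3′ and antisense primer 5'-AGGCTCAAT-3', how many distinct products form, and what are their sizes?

Two products: 104 bp, 30 bp

The forward primer ACTTACTTT matches the top strand at positions 2–10, 76–84.
The reverse primer's reverse complement is ATTGAGCCT, matching at positions 97–105.
Each forward site pairs with the reverse site to give a product ending at position 105: sizes 104, 30 bp.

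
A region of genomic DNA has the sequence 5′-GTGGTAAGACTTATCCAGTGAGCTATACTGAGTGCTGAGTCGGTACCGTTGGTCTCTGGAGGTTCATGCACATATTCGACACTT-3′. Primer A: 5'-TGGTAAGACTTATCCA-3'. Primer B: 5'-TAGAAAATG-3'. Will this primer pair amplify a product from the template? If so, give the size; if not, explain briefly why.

Primer B (TAGAAAATG) does not match the top strand, and its reverse complement CATTTTCTA does not match either.
With no annealing site for primer B, no amplification occurs.

No product — primer B has no binding site in the template.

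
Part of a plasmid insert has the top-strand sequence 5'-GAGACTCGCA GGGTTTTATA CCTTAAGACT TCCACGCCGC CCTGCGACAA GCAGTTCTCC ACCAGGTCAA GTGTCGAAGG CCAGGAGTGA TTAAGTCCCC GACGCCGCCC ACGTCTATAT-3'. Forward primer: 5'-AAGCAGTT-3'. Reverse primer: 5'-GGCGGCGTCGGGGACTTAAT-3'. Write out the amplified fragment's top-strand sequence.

Forward primer AAGCAGTT is found on the top strand at positions 49–56.
Reverse complement of the reverse primer: ATTAAGTCCCCGACGCCGCC. This occurs on the top strand at positions 90–109.
The product is the template from position 49 through 109 (61 bp).

5'-AAGCAGTTCTCCACCAGGTCAAGTGTCGAAGGCCAGGAGTGATTAAGTCCCCGACGCCGCC-3'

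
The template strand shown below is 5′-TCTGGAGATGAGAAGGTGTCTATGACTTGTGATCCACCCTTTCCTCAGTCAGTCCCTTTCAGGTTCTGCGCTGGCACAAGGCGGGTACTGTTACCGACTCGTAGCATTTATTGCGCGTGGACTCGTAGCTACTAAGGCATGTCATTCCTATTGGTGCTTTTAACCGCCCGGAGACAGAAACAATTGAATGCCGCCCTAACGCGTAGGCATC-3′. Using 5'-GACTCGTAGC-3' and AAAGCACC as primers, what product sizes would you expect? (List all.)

The forward primer GACTCGTAGC matches the top strand at positions 96–105, 120–129.
The reverse primer's reverse complement is GGTGCTTT, matching at positions 153–160.
Each forward site pairs with the reverse site to give a product ending at position 160: sizes 65, 41 bp.

65 bp, 41 bp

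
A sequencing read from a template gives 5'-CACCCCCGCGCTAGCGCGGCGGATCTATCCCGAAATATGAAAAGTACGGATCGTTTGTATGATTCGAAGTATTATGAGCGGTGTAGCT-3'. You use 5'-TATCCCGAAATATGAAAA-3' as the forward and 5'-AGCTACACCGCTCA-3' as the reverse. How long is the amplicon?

Scanning the template, TATCCCGAAATATGAAAA occurs at positions 26–43; this primer anneals to the bottom strand there with its 3' end pointing downstream.
Taking the reverse complement of AGCTACACCGCTCA gives TGAGCGGTGTAGCT, found at positions 75–88 on the template; the primer anneals here to the top strand with its 3' end pointing upstream.
Product length = (reverse-primer end) − (forward-primer start) + 1 = 88 − 26 + 1 = 63 bp.

63 bp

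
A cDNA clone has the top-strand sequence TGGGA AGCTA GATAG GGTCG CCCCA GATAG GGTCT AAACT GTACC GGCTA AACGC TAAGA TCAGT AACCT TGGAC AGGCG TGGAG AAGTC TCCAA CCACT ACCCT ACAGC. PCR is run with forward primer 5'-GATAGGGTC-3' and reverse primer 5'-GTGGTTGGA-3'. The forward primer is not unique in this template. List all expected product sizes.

The forward primer GATAGGGTC matches the top strand at positions 11–19, 26–34.
The reverse primer's reverse complement is TCCAACCAC, matching at positions 91–99.
Each forward site pairs with the reverse site to give a product ending at position 99: sizes 89, 74 bp.

89 bp, 74 bp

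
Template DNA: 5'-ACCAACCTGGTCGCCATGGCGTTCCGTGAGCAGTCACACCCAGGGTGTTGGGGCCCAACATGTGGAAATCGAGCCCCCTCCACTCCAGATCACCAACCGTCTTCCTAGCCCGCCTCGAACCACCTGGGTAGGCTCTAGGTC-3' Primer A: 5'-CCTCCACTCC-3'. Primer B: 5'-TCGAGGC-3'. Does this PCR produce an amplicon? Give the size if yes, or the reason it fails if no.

Yes — a 42 bp product.

Primer A (CCTCCACTCC) matches the top strand at positions 77–86; it acts as a forward primer.
Primer B's reverse complement is GCCTCGA, matching the top strand at positions 112–118; it acts as a reverse primer.
The 3' ends face each other across positions 77–118, giving a 42 bp product.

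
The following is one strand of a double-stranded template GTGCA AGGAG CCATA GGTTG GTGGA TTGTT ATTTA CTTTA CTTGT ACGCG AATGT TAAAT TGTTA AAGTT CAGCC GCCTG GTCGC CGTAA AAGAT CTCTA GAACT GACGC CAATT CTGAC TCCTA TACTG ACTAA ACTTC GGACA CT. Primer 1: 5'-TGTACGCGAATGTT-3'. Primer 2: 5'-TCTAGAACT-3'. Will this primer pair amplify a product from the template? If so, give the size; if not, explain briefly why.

No product — both primers anneal to the same strand and extend in the same direction.

Primer 1 (TGTACGCGAATGTT) matches the top strand at positions 43–56 (3' end points downstream).
Primer 2 (TCTAGAACT) also matches the top strand directly, at positions 97–105 — its reverse complement AGTTCTAGA is not present.
Both primers anneal to the bottom strand with 3' ends pointing the same way, so neither can prime synthesis back toward the other.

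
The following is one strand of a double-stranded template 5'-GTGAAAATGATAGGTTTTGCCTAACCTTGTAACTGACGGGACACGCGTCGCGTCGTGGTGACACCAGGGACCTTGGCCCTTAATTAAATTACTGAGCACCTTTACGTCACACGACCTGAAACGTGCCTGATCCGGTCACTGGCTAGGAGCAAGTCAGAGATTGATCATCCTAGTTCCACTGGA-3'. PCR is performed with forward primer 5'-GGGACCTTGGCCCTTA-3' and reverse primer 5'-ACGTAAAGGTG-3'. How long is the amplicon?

Scanning the template, GGGACCTTGGCCCTTA occurs at positions 67–82; this primer anneals to the bottom strand there with its 3' end pointing downstream.
Reverse complement of the reverse primer: CACCTTTACGT. This occurs on the top strand at positions 97–107.
Product length = (reverse-primer end) − (forward-primer start) + 1 = 107 − 67 + 1 = 41 bp.

41 bp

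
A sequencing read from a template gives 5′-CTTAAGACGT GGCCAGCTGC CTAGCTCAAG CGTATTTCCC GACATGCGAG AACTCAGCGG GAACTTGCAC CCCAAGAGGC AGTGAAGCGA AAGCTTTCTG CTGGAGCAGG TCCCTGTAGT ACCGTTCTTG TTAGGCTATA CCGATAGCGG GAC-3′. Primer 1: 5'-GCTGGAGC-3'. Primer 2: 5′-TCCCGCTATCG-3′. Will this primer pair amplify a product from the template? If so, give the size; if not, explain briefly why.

Yes — a 53 bp product.

Primer 1 (GCTGGAGC) matches the top strand at positions 100–107; it acts as a forward primer.
Primer 2's reverse complement is CGATAGCGGGA, matching the top strand at positions 142–152; it acts as a reverse primer.
The 3' ends face each other across positions 100–152, giving a 53 bp product.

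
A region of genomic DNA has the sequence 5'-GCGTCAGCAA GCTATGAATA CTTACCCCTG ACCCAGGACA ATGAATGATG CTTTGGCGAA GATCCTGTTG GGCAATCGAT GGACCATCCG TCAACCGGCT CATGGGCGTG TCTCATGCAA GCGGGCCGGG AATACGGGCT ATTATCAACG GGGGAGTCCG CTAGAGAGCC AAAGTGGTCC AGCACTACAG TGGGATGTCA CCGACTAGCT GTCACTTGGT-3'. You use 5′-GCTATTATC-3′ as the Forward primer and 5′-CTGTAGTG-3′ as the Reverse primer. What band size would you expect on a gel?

Forward primer GCTATTATC is found on the top strand at positions 138–146.
Reverse complement of the reverse primer: CACTACAG. This occurs on the top strand at positions 183–190.
Amplicon spans positions 138–190: 53 bp.

53 bp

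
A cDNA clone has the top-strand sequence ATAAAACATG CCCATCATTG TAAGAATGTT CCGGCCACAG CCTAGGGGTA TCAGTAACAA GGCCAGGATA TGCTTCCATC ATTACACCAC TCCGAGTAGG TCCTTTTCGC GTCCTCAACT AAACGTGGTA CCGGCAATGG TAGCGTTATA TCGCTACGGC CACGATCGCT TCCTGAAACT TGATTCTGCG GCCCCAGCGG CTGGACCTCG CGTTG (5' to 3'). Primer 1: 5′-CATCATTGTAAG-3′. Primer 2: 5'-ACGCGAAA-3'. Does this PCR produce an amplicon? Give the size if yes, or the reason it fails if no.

Primer 1 (CATCATTGTAAG) matches the top strand at positions 13–24; it acts as a forward primer.
Primer 2's reverse complement is TTTCGCGT, matching the top strand at positions 105–112; it acts as a reverse primer.
The 3' ends face each other across positions 13–112, giving a 100 bp product.

Yes — a 100 bp product.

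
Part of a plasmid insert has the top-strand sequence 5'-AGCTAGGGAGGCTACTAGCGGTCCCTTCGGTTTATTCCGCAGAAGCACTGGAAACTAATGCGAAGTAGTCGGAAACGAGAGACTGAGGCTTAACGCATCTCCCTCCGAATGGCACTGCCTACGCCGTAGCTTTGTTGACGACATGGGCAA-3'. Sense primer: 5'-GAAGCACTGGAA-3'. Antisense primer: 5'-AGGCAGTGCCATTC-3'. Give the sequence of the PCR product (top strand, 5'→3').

Forward primer GAAGCACTGGAA is found on the top strand at positions 42–53.
The reverse primer's reverse complement is GAATGGCACTGCCT, which matches the template at positions 107–120.
The product is the template from position 42 through 120 (79 bp).

5'-GAAGCACTGGAAACTAATGCGAAGTAGTCGGAAACGAGAGACTGAGGCTTAACGCATCTCCCTCCGAATGGCACTGCCT-3'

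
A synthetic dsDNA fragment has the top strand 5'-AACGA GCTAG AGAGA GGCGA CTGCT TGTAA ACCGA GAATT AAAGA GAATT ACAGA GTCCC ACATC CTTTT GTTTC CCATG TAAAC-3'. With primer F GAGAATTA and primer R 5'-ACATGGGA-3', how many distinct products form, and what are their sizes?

The forward primer GAGAATTA matches the top strand at positions 34–41, 44–51.
The reverse primer's reverse complement is TCCCATGT, matching at positions 74–81.
Each forward site pairs with the reverse site to give a product ending at position 81: sizes 48, 38 bp.

Two products: 48 bp, 38 bp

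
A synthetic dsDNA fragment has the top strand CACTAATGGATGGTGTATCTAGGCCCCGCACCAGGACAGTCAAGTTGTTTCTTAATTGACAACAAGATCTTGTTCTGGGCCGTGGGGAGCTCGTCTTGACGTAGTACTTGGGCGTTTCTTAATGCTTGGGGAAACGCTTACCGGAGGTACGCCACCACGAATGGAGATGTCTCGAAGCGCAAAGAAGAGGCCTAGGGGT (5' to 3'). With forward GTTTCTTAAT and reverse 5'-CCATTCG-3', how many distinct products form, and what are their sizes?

Two products: 118 bp, 51 bp

The forward primer GTTTCTTAAT matches the top strand at positions 47–56, 114–123.
The reverse primer's reverse complement is CGAATGG, matching at positions 158–164.
Each forward site pairs with the reverse site to give a product ending at position 164: sizes 118, 51 bp.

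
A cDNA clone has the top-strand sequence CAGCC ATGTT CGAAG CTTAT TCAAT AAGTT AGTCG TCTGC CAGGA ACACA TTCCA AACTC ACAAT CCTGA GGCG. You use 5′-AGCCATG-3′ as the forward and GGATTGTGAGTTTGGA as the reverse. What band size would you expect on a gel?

66 bp

The forward primer matches the template at positions 2–8.
The reverse primer's reverse complement is TCCAAACTCACAATCC, which matches the template at positions 52–67.
The product runs from position 2 to position 67, so its length is 67 − 2 + 1 = 66 bp.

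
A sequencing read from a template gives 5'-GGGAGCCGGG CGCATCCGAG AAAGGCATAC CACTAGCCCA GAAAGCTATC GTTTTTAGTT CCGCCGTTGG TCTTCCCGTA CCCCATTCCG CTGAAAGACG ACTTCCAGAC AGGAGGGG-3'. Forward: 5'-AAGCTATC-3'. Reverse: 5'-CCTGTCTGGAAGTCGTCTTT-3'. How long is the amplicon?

Scanning the template, AAGCTATC occurs at positions 43–50; this primer anneals to the bottom strand there with its 3' end pointing downstream.
Reverse complement of the reverse primer: AAAGACGACTTCCAGACAGG. This occurs on the top strand at positions 94–113.
Amplicon spans positions 43–113: 71 bp.

71 bp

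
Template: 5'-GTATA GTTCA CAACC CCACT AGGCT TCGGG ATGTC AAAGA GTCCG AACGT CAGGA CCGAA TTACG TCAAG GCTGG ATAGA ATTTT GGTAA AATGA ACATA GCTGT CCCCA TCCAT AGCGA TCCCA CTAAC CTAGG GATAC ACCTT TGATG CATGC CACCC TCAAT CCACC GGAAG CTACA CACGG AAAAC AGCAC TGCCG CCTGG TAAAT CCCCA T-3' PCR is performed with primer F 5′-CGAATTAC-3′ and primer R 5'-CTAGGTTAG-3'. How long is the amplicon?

78 bp

The forward primer matches the template at positions 57–64.
Reverse complement of the reverse primer: CTAACCTAG. This occurs on the top strand at positions 126–134.
Product length = (reverse-primer end) − (forward-primer start) + 1 = 134 − 57 + 1 = 78 bp.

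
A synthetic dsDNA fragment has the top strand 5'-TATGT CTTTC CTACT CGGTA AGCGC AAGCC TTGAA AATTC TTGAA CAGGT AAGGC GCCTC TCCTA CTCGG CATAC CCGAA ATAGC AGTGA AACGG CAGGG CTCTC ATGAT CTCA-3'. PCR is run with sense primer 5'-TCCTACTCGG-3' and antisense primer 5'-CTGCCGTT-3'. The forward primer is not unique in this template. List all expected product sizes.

90 bp, 38 bp

The forward primer TCCTACTCGG matches the top strand at positions 9–18, 61–70.
The reverse primer's reverse complement is AACGGCAG, matching at positions 91–98.
Each forward site pairs with the reverse site to give a product ending at position 98: sizes 90, 38 bp.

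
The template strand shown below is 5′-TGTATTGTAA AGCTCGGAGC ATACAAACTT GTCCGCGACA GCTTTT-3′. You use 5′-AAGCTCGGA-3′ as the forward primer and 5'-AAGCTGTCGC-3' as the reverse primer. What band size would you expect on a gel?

35 bp

Scanning the template, AAGCTCGGA occurs at positions 10–18; this primer anneals to the bottom strand there with its 3' end pointing downstream.
Taking the reverse complement of AAGCTGTCGC gives GCGACAGCTT, found at positions 35–44 on the template; the primer anneals here to the top strand with its 3' end pointing upstream.
The product runs from position 10 to position 44, so its length is 44 − 10 + 1 = 35 bp.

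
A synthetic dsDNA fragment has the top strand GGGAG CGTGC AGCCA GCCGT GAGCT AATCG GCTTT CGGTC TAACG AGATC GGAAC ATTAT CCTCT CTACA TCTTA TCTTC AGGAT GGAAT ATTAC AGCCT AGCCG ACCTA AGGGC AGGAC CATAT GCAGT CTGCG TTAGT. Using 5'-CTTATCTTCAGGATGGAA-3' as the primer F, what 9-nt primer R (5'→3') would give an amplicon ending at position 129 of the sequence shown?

5'-CTGCATATG-3'

The forward primer binds at positions 72–89; the product's 3' end on the top strand is position 129.
The reverse primer anneals to the top strand over positions 121–129, i.e. to CATATGCAG.
Its sequence written 5'→3' is the reverse complement: CTGCATATG.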